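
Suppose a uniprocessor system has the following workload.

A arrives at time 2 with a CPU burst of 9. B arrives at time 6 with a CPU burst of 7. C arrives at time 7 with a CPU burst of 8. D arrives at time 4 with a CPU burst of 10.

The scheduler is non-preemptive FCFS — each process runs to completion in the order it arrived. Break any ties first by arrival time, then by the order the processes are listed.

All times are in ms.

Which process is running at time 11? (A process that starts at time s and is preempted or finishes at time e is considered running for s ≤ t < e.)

Gantt: | idle 0-2 | A 2-11 | D 11-21 | B 21-28 | C 28-36 |
Completion: A=11  B=28  C=36  D=21
Turnaround (C−A): A=9  B=22  C=29  D=17

D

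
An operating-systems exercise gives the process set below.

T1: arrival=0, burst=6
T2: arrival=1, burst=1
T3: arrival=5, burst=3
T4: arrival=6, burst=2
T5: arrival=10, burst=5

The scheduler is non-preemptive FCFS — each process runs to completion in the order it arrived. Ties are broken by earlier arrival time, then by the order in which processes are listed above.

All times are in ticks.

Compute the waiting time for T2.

Schedule: | T1 0-6 | T2 6-7 | T3 7-10 | T4 10-12 | T5 12-17 |
Completion: T1=6  T2=7  T3=10  T4=12  T5=17
Waiting(T2) = turnaround − burst = 6 − 1 = 5

5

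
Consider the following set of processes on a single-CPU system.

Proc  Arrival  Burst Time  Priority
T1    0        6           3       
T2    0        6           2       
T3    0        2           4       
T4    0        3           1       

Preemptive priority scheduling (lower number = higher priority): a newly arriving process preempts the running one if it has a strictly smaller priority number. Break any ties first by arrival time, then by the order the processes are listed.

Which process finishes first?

T4

Gantt: | T4 0-3 | T2 3-9 | T1 9-15 | T3 15-17 |
Completion: T1=15  T2=9  T3=17  T4=3
Finish order: T4 → T2 → T1 → T3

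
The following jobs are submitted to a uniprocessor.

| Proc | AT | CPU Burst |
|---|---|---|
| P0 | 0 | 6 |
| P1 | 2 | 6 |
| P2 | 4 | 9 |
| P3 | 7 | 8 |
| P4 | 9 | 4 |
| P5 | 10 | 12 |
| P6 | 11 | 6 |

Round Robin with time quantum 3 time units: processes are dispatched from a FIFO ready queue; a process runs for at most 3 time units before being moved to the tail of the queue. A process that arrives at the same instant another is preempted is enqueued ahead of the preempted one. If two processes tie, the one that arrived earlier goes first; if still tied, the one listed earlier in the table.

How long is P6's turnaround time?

29

Schedule: | P0 0-3 | P1 3-6 | P0 6-9 | P2 9-12 | P1 12-15 | P3 15-18 | P4 18-21 | P5 21-24 | P6 24-27 | P2 27-30 | P3 30-33 | P4 33-34 | P5 34-37 | P6 37-40 | P2 40-43 | P3 43-45 | P5 45-51 |
Completion: P0=9  P1=15  P2=43  P3=45  P4=34  P5=51  P6=40
Turnaround (C−A): P0=9  P1=13  P2=39  P3=38  P4=25  P5=41  P6=29
Turnaround(P6) = completion − arrival = 40 − 11 = 29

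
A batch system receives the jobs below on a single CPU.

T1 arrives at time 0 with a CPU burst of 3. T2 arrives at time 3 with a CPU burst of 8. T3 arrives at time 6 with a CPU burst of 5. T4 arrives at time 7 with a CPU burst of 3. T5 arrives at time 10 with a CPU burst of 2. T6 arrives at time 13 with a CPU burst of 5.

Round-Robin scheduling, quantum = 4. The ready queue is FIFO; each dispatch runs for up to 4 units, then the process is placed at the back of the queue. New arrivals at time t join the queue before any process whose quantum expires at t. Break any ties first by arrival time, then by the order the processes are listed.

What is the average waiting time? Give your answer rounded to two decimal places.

Schedule: | T1 0-3 | T2 3-7 | T3 7-11 | T4 11-14 | T2 14-18 | T5 18-20 | T3 20-21 | T6 21-26 |
Completion: T1=3  T2=18  T3=21  T4=14  T5=20  T6=26
Turnaround (C−A): T1=3  T2=15  T3=15  T4=7  T5=10  T6=13
Waiting times: T1=0, T2=7, T3=10, T4=4, T5=8, T6=8
Average waiting = (0+7+10+4+8+8) / 6 = 37/6 = 6.17

6.17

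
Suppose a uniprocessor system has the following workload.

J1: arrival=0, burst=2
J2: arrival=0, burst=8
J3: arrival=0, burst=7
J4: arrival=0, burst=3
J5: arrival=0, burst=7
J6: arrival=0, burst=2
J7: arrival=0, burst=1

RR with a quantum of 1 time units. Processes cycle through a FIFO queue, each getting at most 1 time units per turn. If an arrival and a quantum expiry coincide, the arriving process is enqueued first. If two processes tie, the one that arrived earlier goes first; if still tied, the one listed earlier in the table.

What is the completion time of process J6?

Schedule: | J1 0-1 | J2 1-2 | J3 2-3 | J4 3-4 | J5 4-5 | J6 5-6 | J7 6-7 | J1 7-8 | J2 8-9 | J3 9-10 | J4 10-11 | J5 11-12 | J6 12-13 | J2 13-14 | J3 14-15 | J4 15-16 | J5 16-17 | J2 17-18 | J3 18-19 | J5 19-20 | J2 20-21 | J3 21-22 | J5 22-23 | J2 23-24 | J3 24-25 | J5 25-26 | J2 26-27 | J3 27-28 | J5 28-29 | J2 29-30 |
Completion: J1=8  J2=30  J3=28  J4=16  J5=29  J6=13  J7=7
Turnaround (C−A): J1=8  J2=30  J3=28  J4=16  J5=29  J6=13  J7=7

13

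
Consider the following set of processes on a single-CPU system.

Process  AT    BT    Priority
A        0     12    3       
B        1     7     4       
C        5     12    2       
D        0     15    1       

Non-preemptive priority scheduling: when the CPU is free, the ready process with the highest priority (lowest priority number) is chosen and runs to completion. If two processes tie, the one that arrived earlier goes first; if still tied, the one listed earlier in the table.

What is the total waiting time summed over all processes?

75

Schedule: | D 0-15 | C 15-27 | A 27-39 | B 39-46 |
Completion: A=39  B=46  C=27  D=15
Turnaround (C−A): A=39  B=45  C=22  D=15
Waiting = turnaround − burst: A=27, B=38, C=10, D=0
Total waiting = 27 + 38 + 10 + 0 = 75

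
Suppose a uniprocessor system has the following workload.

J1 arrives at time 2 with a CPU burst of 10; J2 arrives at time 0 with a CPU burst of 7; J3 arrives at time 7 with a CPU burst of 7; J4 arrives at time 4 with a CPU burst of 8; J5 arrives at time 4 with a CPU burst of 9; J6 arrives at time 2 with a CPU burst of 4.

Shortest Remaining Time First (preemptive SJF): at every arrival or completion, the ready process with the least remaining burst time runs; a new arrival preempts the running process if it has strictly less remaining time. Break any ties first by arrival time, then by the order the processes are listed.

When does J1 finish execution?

Schedule: | J2 0-2 | J6 2-6 | J2 6-11 | J3 11-18 | J4 18-26 | J5 26-35 | J1 35-45 |
Completion: J1=45  J2=11  J3=18  J4=26  J5=35  J6=6
Turnaround (C−A): J1=43  J2=11  J3=11  J4=22  J5=31  J6=4

45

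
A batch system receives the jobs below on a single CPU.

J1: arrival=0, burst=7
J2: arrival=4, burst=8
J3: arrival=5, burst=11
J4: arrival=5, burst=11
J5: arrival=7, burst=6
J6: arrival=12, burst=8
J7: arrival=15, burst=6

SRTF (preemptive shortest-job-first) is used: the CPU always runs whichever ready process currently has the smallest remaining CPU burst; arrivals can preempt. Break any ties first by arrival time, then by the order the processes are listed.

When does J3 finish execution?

Timeline: | J1 0-7 | J5 7-13 | J2 13-21 | J7 21-27 | J6 27-35 | J3 35-46 | J4 46-57 |
Completion: J1=7  J2=21  J3=46  J4=57  J5=13  J6=35  J7=27
Turnaround (C−A): J1=7  J2=17  J3=41  J4=52  J5=6  J6=23  J7=12

46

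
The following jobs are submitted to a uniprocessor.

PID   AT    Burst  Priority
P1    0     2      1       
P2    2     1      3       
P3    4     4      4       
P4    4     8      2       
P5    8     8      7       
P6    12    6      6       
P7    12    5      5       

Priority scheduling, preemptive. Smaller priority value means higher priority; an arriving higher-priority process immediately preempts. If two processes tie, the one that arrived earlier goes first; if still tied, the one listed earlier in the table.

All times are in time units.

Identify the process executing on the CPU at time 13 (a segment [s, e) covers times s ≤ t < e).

Schedule: | P1 0-2 | P2 2-3 | idle 3-4 | P4 4-12 | P3 12-16 | P7 16-21 | P6 21-27 | P5 27-35 |
Completion: P1=2  P2=3  P3=16  P4=12  P5=35  P6=27  P7=21
Turnaround (C−A): P1=2  P2=1  P3=12  P4=8  P5=27  P6=15  P7=9

P3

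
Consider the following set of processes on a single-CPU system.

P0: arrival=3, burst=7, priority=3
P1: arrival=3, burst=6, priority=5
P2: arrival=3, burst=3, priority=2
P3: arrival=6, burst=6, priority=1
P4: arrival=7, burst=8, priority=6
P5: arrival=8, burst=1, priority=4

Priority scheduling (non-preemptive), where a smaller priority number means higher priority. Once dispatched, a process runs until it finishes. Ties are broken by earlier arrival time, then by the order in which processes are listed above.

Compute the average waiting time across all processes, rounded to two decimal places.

9.33

Schedule: | idle 0-3 | P2 3-6 | P3 6-12 | P0 12-19 | P5 19-20 | P1 20-26 | P4 26-34 |
Completion: P0=19  P1=26  P2=6  P3=12  P4=34  P5=20
Turnaround (C−A): P0=16  P1=23  P2=3  P3=6  P4=27  P5=12
Waiting times: P0=9, P1=17, P2=0, P3=0, P4=19, P5=11
Average waiting = (9+17+0+0+19+11) / 6 = 56/6 = 9.33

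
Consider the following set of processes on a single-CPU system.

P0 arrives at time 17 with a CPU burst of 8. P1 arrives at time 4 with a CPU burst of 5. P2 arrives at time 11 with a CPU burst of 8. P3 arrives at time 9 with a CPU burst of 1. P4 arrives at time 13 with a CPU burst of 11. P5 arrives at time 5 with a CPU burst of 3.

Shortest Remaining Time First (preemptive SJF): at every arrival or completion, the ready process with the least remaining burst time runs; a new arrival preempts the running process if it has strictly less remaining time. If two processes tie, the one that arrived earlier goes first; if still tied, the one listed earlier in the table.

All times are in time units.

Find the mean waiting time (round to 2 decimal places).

4.33

Gantt: | idle 0-4 | P1 4-5 | P5 5-8 | P1 8-9 | P3 9-10 | P1 10-13 | P2 13-21 | P0 21-29 | P4 29-40 |
Completion: P0=29  P1=13  P2=21  P3=10  P4=40  P5=8
Waiting times: P0=4, P1=4, P2=2, P3=0, P4=16, P5=0
Average waiting = (4+4+2+0+16+0) / 6 = 26/6 = 4.33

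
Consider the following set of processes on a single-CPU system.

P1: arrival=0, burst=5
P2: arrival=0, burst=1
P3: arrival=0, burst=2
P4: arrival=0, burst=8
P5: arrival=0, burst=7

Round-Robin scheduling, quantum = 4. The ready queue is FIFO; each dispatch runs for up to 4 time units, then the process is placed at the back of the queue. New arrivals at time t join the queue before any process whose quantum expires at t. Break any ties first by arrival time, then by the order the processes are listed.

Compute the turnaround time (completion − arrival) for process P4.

Gantt: | P1 0-4 | P2 4-5 | P3 5-7 | P4 7-11 | P5 11-15 | P1 15-16 | P4 16-20 | P5 20-23 |
Completion: P1=16  P2=5  P3=7  P4=20  P5=23
Turnaround(P4) = completion − arrival = 20 − 0 = 20

20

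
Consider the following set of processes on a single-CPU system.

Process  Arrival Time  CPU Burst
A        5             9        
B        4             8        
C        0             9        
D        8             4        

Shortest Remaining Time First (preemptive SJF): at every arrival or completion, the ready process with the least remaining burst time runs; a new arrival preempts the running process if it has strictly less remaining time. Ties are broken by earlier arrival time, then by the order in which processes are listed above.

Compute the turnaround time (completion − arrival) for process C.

9

Gantt: | C 0-9 | D 9-13 | B 13-21 | A 21-30 |
Completion: A=30  B=21  C=9  D=13
Turnaround(C) = completion − arrival = 9 − 0 = 9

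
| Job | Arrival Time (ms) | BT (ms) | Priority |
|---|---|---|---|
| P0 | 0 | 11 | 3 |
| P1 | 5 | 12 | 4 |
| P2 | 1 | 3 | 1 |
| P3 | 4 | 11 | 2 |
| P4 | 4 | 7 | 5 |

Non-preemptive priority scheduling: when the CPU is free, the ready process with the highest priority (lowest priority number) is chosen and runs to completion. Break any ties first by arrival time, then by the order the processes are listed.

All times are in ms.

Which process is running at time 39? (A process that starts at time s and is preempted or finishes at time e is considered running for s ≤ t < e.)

P4

Timeline: | P0 0-11 | P2 11-14 | P3 14-25 | P1 25-37 | P4 37-44 |
Completion: P0=11  P1=37  P2=14  P3=25  P4=44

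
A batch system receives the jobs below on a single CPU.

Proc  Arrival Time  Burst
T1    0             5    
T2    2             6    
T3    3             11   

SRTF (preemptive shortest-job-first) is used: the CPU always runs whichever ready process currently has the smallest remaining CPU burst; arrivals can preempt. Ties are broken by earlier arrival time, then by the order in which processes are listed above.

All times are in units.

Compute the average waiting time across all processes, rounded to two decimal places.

Schedule: | T1 0-5 | T2 5-11 | T3 11-22 |
Completion: T1=5  T2=11  T3=22
Waiting times: T1=0, T2=3, T3=8
Average waiting = (0+3+8) / 3 = 11/3 = 3.67

3.67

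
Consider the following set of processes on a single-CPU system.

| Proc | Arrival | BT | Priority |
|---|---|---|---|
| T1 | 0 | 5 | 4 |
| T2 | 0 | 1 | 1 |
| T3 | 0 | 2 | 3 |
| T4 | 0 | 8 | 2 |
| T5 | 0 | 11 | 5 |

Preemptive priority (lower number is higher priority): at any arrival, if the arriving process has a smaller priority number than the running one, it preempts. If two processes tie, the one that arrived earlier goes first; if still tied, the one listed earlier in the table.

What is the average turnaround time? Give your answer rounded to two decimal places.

Schedule: | T2 0-1 | T4 1-9 | T3 9-11 | T1 11-16 | T5 16-27 |
Completion: T1=16  T2=1  T3=11  T4=9  T5=27
Turnaround (C−A): T1=16  T2=1  T3=11  T4=9  T5=27
Turnaround times: T1=16, T2=1, T3=11, T4=9, T5=27
Average turnaround = (16+1+11+9+27) / 5 = 64/5 = 12.80

12.80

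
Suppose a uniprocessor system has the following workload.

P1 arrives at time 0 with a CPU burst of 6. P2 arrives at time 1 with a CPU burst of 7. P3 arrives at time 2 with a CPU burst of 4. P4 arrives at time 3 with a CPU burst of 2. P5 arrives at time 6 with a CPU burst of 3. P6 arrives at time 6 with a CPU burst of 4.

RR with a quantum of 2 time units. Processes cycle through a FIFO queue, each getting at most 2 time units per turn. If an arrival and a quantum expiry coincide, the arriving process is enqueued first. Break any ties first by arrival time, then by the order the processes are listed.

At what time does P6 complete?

25

Gantt: | P1 0-2 | P2 2-4 | P3 4-6 | P1 6-8 | P4 8-10 | P2 10-12 | P5 12-14 | P6 14-16 | P3 16-18 | P1 18-20 | P2 20-22 | P5 22-23 | P6 23-25 | P2 25-26 |
Completion: P1=20  P2=26  P3=18  P4=10  P5=23  P6=25
Turnaround (C−A): P1=20  P2=25  P3=16  P4=7  P5=17  P6=19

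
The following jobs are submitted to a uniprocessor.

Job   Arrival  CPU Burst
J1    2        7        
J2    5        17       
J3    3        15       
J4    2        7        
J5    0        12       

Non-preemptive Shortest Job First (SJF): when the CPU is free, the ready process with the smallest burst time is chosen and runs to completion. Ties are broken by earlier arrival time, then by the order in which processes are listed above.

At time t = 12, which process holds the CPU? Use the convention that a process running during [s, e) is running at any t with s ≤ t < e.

J1

Timeline: | J5 0-12 | J1 12-19 | J4 19-26 | J3 26-41 | J2 41-58 |
Completion: J1=19  J2=58  J3=41  J4=26  J5=12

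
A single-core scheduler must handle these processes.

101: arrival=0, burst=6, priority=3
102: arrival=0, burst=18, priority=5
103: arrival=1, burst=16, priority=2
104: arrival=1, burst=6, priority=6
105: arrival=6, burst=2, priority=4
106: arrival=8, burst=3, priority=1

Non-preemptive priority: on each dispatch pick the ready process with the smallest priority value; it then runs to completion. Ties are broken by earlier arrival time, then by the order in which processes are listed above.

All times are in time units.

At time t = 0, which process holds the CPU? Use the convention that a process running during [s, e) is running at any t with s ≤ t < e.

Schedule: | 101 0-6 | 103 6-22 | 106 22-25 | 105 25-27 | 102 27-45 | 104 45-51 |
Completion: 101=6  102=45  103=22  104=51  105=27  106=25

101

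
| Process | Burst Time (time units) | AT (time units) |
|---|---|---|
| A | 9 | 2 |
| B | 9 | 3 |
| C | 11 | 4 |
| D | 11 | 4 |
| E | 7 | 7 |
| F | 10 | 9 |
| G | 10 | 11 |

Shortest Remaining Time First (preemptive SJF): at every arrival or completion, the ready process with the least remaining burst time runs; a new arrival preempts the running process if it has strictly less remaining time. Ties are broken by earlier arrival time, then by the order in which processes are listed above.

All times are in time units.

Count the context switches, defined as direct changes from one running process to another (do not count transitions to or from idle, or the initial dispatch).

Schedule: | idle 0-2 | A 2-11 | E 11-18 | B 18-27 | F 27-37 | G 37-47 | C 47-58 | D 58-69 |
Completion: A=11  B=27  C=58  D=69  E=18  F=37  G=47

6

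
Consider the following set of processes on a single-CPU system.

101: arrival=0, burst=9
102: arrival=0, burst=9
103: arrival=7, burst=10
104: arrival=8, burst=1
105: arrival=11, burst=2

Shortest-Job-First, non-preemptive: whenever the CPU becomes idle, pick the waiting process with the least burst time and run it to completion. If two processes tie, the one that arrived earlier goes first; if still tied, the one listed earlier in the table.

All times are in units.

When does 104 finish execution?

Gantt: | 101 0-9 | 104 9-10 | 102 10-19 | 105 19-21 | 103 21-31 |
Completion: 101=9  102=19  103=31  104=10  105=21
Turnaround (C−A): 101=9  102=19  103=24  104=2  105=10

10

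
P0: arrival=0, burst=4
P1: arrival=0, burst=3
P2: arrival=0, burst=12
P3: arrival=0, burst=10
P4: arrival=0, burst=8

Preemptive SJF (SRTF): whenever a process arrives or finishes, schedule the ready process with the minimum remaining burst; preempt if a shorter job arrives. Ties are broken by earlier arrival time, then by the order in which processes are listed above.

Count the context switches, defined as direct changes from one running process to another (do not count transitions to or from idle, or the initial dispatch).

4

Schedule: | P1 0-3 | P0 3-7 | P4 7-15 | P3 15-25 | P2 25-37 |
Completion: P0=7  P1=3  P2=37  P3=25  P4=15
Turnaround (C−A): P0=7  P1=3  P2=37  P3=25  P4=15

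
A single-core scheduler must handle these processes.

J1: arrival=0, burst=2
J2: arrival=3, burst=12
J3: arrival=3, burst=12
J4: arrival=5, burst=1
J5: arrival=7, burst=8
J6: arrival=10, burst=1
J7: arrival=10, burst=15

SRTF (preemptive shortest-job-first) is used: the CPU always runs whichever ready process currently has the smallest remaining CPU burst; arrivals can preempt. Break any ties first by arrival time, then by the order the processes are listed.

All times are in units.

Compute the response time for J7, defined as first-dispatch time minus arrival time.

Gantt: | J1 0-2 | idle 2-3 | J2 3-5 | J4 5-6 | J2 6-7 | J5 7-10 | J6 10-11 | J5 11-16 | J2 16-25 | J3 25-37 | J7 37-52 |
Completion: J1=2  J2=25  J3=37  J4=6  J5=16  J6=11  J7=52
Turnaround (C−A): J1=2  J2=22  J3=34  J4=1  J5=9  J6=1  J7=42
Response(J7) = first start − arrival = 37 − 10 = 27

27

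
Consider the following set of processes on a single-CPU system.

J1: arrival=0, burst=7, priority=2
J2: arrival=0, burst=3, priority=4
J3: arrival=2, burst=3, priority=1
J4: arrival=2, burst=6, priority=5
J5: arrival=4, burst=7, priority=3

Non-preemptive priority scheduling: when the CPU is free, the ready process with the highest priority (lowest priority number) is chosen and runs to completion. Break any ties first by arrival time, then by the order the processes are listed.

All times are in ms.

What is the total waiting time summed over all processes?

Schedule: | J1 0-7 | J3 7-10 | J5 10-17 | J2 17-20 | J4 20-26 |
Completion: J1=7  J2=20  J3=10  J4=26  J5=17
Turnaround (C−A): J1=7  J2=20  J3=8  J4=24  J5=13
Waiting = turnaround − burst: J1=0, J2=17, J3=5, J4=18, J5=6
Total waiting = 0 + 17 + 5 + 18 + 6 = 46

46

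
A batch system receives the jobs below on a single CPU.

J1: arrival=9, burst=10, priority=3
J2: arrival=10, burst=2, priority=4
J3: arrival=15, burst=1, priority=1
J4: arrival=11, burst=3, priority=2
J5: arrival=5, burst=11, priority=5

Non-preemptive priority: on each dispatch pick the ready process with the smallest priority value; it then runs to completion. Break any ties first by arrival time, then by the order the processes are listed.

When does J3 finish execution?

17

Schedule: | idle 0-5 | J5 5-16 | J3 16-17 | J4 17-20 | J1 20-30 | J2 30-32 |
Completion: J1=30  J2=32  J3=17  J4=20  J5=16
Turnaround (C−A): J1=21  J2=22  J3=2  J4=9  J5=11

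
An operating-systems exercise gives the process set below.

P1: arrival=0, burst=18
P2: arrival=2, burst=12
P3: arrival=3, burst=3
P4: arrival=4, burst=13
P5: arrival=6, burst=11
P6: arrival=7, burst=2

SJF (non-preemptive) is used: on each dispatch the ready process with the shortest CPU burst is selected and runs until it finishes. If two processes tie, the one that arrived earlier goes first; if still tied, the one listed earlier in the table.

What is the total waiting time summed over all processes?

Schedule: | P1 0-18 | P6 18-20 | P3 20-23 | P5 23-34 | P2 34-46 | P4 46-59 |
Completion: P1=18  P2=46  P3=23  P4=59  P5=34  P6=20
Turnaround (C−A): P1=18  P2=44  P3=20  P4=55  P5=28  P6=13
Waiting = turnaround − burst: P1=0, P2=32, P3=17, P4=42, P5=17, P6=11
Total waiting = 0 + 32 + 17 + 42 + 17 + 11 = 119

119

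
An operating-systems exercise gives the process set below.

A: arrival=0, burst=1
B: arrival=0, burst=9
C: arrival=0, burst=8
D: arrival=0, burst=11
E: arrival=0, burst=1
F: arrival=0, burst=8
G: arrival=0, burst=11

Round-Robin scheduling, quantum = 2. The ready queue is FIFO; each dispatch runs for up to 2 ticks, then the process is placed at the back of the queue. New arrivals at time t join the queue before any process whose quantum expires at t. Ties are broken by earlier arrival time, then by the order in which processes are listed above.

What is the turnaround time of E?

Schedule: | A 0-1 | B 1-3 | C 3-5 | D 5-7 | E 7-8 | F 8-10 | G 10-12 | B 12-14 | C 14-16 | D 16-18 | F 18-20 | G 20-22 | B 22-24 | C 24-26 | D 26-28 | F 28-30 | G 30-32 | B 32-34 | C 34-36 | D 36-38 | F 38-40 | G 40-42 | B 42-43 | D 43-45 | G 45-47 | D 47-48 | G 48-49 |
Completion: A=1  B=43  C=36  D=48  E=8  F=40  G=49
Turnaround (C−A): A=1  B=43  C=36  D=48  E=8  F=40  G=49
Turnaround(E) = completion − arrival = 8 − 0 = 8

8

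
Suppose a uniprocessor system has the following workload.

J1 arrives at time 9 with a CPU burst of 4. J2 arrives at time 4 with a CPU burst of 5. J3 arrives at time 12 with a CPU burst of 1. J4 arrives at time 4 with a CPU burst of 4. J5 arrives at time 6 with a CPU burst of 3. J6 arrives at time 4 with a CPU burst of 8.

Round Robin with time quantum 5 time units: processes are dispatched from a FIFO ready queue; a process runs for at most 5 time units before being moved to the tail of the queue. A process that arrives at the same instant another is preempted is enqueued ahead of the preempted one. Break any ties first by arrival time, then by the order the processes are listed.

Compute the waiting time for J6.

17

Schedule: | idle 0-4 | J2 4-9 | J4 9-13 | J6 13-18 | J5 18-21 | J1 21-25 | J3 25-26 | J6 26-29 |
Completion: J1=25  J2=9  J3=26  J4=13  J5=21  J6=29
Turnaround (C−A): J1=16  J2=5  J3=14  J4=9  J5=15  J6=25
Waiting(J6) = turnaround − burst = 25 − 8 = 17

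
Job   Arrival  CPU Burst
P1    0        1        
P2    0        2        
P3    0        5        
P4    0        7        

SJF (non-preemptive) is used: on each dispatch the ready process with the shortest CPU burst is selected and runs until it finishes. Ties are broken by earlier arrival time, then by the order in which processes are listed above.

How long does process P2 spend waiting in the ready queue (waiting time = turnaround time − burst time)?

1

Timeline: | P1 0-1 | P2 1-3 | P3 3-8 | P4 8-15 |
Completion: P1=1  P2=3  P3=8  P4=15
Waiting(P2) = turnaround − burst = 3 − 2 = 1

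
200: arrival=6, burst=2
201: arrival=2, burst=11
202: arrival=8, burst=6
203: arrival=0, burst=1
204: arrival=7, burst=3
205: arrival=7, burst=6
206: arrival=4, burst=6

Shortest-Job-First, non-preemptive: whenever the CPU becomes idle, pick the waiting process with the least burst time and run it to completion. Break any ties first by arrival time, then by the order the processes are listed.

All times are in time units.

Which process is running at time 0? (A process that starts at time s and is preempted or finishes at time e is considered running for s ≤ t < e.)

203

Schedule: | 203 0-1 | idle 1-2 | 201 2-13 | 200 13-15 | 204 15-18 | 206 18-24 | 205 24-30 | 202 30-36 |
Completion: 200=15  201=13  202=36  203=1  204=18  205=30  206=24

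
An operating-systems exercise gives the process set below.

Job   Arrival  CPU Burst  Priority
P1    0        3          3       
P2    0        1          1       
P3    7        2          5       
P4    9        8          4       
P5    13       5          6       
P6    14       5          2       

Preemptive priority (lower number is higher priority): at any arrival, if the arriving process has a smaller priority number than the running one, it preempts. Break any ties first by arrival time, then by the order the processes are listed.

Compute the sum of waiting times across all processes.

Timeline: | P2 0-1 | P1 1-4 | idle 4-7 | P3 7-9 | P4 9-14 | P6 14-19 | P4 19-22 | P5 22-27 |
Completion: P1=4  P2=1  P3=9  P4=22  P5=27  P6=19
Turnaround (C−A): P1=4  P2=1  P3=2  P4=13  P5=14  P6=5
Waiting = turnaround − burst: P1=1, P2=0, P3=0, P4=5, P5=9, P6=0
Total waiting = 1 + 0 + 0 + 5 + 9 + 0 = 15

15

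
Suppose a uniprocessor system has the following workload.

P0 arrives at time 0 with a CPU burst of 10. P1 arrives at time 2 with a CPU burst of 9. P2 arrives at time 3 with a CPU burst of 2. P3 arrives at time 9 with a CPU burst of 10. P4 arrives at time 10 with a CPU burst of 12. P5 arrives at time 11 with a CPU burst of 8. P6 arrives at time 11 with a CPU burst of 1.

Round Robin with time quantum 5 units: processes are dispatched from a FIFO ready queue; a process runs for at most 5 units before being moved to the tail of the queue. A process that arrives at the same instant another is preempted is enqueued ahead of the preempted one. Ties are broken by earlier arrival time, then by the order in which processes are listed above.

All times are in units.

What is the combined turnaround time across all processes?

195

Gantt: | P0 0-5 | P1 5-10 | P2 10-12 | P0 12-17 | P3 17-22 | P4 22-27 | P1 27-31 | P5 31-36 | P6 36-37 | P3 37-42 | P4 42-47 | P5 47-50 | P4 50-52 |
Completion: P0=17  P1=31  P2=12  P3=42  P4=52  P5=50  P6=37
Turnaround = completion − arrival: P0=17, P1=29, P2=9, P3=33, P4=42, P5=39, P6=26
Total turnaround = 17 + 29 + 9 + 33 + 42 + 39 + 26 = 195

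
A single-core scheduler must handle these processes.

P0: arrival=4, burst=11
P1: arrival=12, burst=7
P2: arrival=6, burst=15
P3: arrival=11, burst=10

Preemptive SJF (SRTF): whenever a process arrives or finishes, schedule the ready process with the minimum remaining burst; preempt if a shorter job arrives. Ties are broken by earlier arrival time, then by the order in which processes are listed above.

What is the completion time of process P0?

Schedule: | idle 0-4 | P0 4-15 | P1 15-22 | P3 22-32 | P2 32-47 |
Completion: P0=15  P1=22  P2=47  P3=32

15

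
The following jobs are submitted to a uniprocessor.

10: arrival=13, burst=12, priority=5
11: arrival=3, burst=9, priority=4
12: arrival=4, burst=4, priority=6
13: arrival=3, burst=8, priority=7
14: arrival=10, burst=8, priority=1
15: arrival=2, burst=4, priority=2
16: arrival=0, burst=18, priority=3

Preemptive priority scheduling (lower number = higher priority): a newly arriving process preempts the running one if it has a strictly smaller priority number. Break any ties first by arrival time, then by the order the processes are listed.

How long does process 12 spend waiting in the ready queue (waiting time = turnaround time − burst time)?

47

Timeline: | 16 0-2 | 15 2-6 | 16 6-10 | 14 10-18 | 16 18-30 | 11 30-39 | 10 39-51 | 12 51-55 | 13 55-63 |
Completion: 10=51  11=39  12=55  13=63  14=18  15=6  16=30
Turnaround (C−A): 10=38  11=36  12=51  13=60  14=8  15=4  16=30
Waiting(12) = turnaround − burst = 51 − 4 = 47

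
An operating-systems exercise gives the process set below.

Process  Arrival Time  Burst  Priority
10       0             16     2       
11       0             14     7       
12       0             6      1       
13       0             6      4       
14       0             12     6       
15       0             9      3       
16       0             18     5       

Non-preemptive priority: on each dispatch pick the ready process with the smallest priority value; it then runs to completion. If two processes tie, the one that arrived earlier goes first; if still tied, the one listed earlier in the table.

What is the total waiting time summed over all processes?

218

Timeline: | 12 0-6 | 10 6-22 | 15 22-31 | 13 31-37 | 16 37-55 | 14 55-67 | 11 67-81 |
Completion: 10=22  11=81  12=6  13=37  14=67  15=31  16=55
Turnaround (C−A): 10=22  11=81  12=6  13=37  14=67  15=31  16=55
Waiting = turnaround − burst: 10=6, 11=67, 12=0, 13=31, 14=55, 15=22, 16=37
Total waiting = 6 + 67 + 0 + 31 + 55 + 22 + 37 = 218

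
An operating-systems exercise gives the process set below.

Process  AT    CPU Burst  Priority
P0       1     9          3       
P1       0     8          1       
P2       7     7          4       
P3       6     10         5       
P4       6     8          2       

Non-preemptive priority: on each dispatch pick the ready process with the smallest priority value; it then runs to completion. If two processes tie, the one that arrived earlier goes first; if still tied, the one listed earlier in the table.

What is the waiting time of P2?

18

Gantt: | P1 0-8 | P4 8-16 | P0 16-25 | P2 25-32 | P3 32-42 |
Completion: P0=25  P1=8  P2=32  P3=42  P4=16
Waiting(P2) = turnaround − burst = 25 − 7 = 18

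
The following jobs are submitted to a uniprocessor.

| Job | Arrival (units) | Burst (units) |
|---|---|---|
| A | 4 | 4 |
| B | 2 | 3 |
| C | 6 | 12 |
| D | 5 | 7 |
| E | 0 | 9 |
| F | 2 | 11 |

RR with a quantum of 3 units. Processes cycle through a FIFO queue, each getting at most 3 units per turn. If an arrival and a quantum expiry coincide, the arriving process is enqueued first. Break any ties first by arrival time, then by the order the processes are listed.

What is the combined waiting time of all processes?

Schedule: | E 0-3 | B 3-6 | F 6-9 | E 9-12 | A 12-15 | D 15-18 | C 18-21 | F 21-24 | E 24-27 | A 27-28 | D 28-31 | C 31-34 | F 34-37 | D 37-38 | C 38-41 | F 41-43 | C 43-46 |
Completion: A=28  B=6  C=46  D=38  E=27  F=43
Turnaround (C−A): A=24  B=4  C=40  D=33  E=27  F=41
Waiting = turnaround − burst: A=20, B=1, C=28, D=26, E=18, F=30
Total waiting = 20 + 1 + 28 + 26 + 18 + 30 = 123

123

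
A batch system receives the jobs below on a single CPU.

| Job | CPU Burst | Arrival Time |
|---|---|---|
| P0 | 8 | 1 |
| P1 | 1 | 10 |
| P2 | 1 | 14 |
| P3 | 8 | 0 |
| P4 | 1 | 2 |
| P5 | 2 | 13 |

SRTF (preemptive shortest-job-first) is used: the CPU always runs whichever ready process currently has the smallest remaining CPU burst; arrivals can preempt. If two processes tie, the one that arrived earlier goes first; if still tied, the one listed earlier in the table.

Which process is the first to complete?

Schedule: | P3 0-2 | P4 2-3 | P3 3-9 | P0 9-10 | P1 10-11 | P0 11-13 | P5 13-15 | P2 15-16 | P0 16-21 |
Completion: P0=21  P1=11  P2=16  P3=9  P4=3  P5=15
Turnaround (C−A): P0=20  P1=1  P2=2  P3=9  P4=1  P5=2
Finish order: P4 → P3 → P1 → P5 → P2 → P0

P4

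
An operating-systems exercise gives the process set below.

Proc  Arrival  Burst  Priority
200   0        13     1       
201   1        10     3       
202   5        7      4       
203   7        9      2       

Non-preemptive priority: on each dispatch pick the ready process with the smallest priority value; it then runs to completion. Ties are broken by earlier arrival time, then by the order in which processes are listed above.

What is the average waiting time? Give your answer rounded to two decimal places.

13.50

Timeline: | 200 0-13 | 203 13-22 | 201 22-32 | 202 32-39 |
Completion: 200=13  201=32  202=39  203=22
Waiting times: 200=0, 201=21, 202=27, 203=6
Average waiting = (0+21+27+6) / 4 = 54/4 = 13.50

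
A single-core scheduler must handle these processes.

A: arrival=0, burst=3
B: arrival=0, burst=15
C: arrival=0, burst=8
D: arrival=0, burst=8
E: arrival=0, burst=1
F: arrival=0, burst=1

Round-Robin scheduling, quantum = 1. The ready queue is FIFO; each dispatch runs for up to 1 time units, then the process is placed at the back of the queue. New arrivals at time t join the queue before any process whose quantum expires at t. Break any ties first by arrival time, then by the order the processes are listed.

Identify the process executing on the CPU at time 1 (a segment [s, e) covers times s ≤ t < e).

B

Timeline: | A 0-1 | B 1-2 | C 2-3 | D 3-4 | E 4-5 | F 5-6 | A 6-7 | B 7-8 | C 8-9 | D 9-10 | A 10-11 | B 11-12 | C 12-13 | D 13-14 | B 14-15 | C 15-16 | D 16-17 | B 17-18 | C 18-19 | D 19-20 | B 20-21 | C 21-22 | D 22-23 | B 23-24 | C 24-25 | D 25-26 | B 26-27 | C 27-28 | D 28-29 | B 29-36 |
Completion: A=11  B=36  C=28  D=29  E=5  F=6
Turnaround (C−A): A=11  B=36  C=28  D=29  E=5  F=6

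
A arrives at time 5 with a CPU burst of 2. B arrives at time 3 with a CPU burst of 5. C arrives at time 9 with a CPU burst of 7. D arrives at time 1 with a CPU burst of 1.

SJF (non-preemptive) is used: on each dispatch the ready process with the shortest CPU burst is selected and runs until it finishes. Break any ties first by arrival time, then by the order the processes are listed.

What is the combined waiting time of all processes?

4

Gantt: | idle 0-1 | D 1-2 | idle 2-3 | B 3-8 | A 8-10 | C 10-17 |
Completion: A=10  B=8  C=17  D=2
Turnaround (C−A): A=5  B=5  C=8  D=1
Waiting = turnaround − burst: A=3, B=0, C=1, D=0
Total waiting = 3 + 0 + 1 + 0 = 4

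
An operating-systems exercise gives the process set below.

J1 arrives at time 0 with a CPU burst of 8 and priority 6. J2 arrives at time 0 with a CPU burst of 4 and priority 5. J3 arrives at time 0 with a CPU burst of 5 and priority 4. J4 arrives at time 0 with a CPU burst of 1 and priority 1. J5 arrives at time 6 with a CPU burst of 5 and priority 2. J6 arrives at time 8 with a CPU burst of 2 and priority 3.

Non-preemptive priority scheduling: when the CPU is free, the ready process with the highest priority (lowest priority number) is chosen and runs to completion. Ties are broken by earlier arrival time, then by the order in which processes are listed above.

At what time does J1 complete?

Timeline: | J4 0-1 | J3 1-6 | J5 6-11 | J6 11-13 | J2 13-17 | J1 17-25 |
Completion: J1=25  J2=17  J3=6  J4=1  J5=11  J6=13
Turnaround (C−A): J1=25  J2=17  J3=6  J4=1  J5=5  J6=5

25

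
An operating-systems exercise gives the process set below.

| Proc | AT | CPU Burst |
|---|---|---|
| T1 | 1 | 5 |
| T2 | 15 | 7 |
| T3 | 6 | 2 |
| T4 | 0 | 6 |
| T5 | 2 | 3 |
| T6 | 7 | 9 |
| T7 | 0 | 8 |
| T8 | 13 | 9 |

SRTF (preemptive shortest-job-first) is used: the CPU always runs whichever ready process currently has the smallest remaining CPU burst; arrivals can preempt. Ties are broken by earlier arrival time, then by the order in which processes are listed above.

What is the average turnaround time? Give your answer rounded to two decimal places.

Timeline: | T4 0-2 | T5 2-5 | T4 5-6 | T3 6-8 | T4 8-11 | T1 11-16 | T2 16-23 | T7 23-31 | T6 31-40 | T8 40-49 |
Completion: T1=16  T2=23  T3=8  T4=11  T5=5  T6=40  T7=31  T8=49
Turnaround (C−A): T1=15  T2=8  T3=2  T4=11  T5=3  T6=33  T7=31  T8=36
Turnaround times: T1=15, T2=8, T3=2, T4=11, T5=3, T6=33, T7=31, T8=36
Average turnaround = (15+8+2+11+3+33+31+36) / 8 = 139/8 = 17.38

17.38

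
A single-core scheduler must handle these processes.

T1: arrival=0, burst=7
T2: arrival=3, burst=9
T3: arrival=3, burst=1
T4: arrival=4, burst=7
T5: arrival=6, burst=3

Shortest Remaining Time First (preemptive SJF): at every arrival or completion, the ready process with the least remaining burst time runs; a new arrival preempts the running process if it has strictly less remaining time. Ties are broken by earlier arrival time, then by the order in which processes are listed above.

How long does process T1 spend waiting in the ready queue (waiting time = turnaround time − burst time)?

Schedule: | T1 0-3 | T3 3-4 | T1 4-8 | T5 8-11 | T4 11-18 | T2 18-27 |
Completion: T1=8  T2=27  T3=4  T4=18  T5=11
Waiting(T1) = turnaround − burst = 8 − 7 = 1

1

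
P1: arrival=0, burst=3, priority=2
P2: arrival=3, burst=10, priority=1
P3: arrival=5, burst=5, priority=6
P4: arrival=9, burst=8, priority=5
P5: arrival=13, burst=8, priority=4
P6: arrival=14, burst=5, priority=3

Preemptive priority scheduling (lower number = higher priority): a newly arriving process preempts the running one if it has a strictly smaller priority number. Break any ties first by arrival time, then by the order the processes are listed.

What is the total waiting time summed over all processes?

51

Schedule: | P1 0-3 | P2 3-13 | P5 13-14 | P6 14-19 | P5 19-26 | P4 26-34 | P3 34-39 |
Completion: P1=3  P2=13  P3=39  P4=34  P5=26  P6=19
Waiting = turnaround − burst: P1=0, P2=0, P3=29, P4=17, P5=5, P6=0
Total waiting = 0 + 0 + 29 + 17 + 5 + 0 = 51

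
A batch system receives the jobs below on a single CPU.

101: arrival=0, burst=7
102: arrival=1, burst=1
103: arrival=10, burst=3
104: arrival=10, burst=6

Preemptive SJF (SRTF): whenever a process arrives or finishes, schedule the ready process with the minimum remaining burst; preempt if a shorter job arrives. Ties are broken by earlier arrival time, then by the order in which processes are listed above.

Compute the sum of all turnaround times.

21

Gantt: | 101 0-1 | 102 1-2 | 101 2-8 | idle 8-10 | 103 10-13 | 104 13-19 |
Completion: 101=8  102=2  103=13  104=19
Turnaround = completion − arrival: 101=8, 102=1, 103=3, 104=9
Total turnaround = 8 + 1 + 3 + 9 = 21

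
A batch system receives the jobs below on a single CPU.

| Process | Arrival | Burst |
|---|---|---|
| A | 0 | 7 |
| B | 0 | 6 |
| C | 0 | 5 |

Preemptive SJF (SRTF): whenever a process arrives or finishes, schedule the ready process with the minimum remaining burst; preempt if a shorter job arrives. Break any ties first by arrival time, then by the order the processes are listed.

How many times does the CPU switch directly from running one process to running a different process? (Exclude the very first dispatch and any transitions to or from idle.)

Timeline: | C 0-5 | B 5-11 | A 11-18 |
Completion: A=18  B=11  C=5
Turnaround (C−A): A=18  B=11  C=5

2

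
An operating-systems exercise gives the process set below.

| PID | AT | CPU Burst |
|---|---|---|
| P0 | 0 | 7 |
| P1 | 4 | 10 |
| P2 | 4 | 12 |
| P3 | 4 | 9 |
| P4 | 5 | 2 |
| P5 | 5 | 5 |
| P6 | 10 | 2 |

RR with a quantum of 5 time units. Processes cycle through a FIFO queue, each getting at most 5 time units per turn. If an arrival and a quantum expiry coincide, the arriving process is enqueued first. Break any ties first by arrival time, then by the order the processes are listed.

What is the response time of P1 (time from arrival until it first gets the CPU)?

Schedule: | P0 0-5 | P1 5-10 | P2 10-15 | P3 15-20 | P4 20-22 | P5 22-27 | P0 27-29 | P6 29-31 | P1 31-36 | P2 36-41 | P3 41-45 | P2 45-47 |
Completion: P0=29  P1=36  P2=47  P3=45  P4=22  P5=27  P6=31
Turnaround (C−A): P0=29  P1=32  P2=43  P3=41  P4=17  P5=22  P6=21
Response(P1) = first start − arrival = 5 − 4 = 1

1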